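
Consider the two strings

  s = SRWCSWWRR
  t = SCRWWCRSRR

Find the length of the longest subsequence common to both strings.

7

Taking S (s #1, t #1); then R (s #2, t #3); then W (s #3, t #5); then C (s #4, t #6); then S (s #5, t #8); then R (s #8, t #9); then R (s #9, t #10) gives a common subsequence of length 7. dp[9][10] = 7 confirms this is the maximum.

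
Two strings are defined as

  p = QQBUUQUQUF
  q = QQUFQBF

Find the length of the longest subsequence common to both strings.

5

Let dp[i][j] be the LCS length of the first i characters of p and the first j characters of q. dp[i][j] = dp[i-1][j-1]+1 when the i-th and j-th characters match, else max(dp[i-1][j], dp[i][j-1]).
    ·  Q  Q  U  F  Q  B  F
 ·  0  0  0  0  0  0  0  0
 Q  0  1  1  1  1  1  1  1
 Q  0  1  2  2  2  2  2  2
 B  0  1  2  2  2  2  3  3
 U  0  1  2  3  3  3  3  3
 U  0  1  2  3  3  3  3  3
 Q  0  1  2  3  3  4  4  4
 U  0  1  2  3  3  4  4  4
 Q  0  1  2  3  3  4  4  4
 U  0  1  2  3  3  4  4  4
 F  0  1  2  3  4  4  4  5
dp[10][7] = 5. One LCS (by backtracking along matches): QQUQF.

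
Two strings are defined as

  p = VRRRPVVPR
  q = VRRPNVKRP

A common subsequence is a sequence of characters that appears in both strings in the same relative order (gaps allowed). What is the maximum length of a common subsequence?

Let dp[i][j] be the LCS length of the first i characters of p and the first j characters of q. dp[i][j] = dp[i-1][j-1]+1 when the i-th and j-th characters match, else max(dp[i-1][j], dp[i][j-1]).
    ·  V  R  R  P  N  V  K  R  P
 ·  0  0  0  0  0  0  0  0  0  0
 V  0  1  1  1  1  1  1  1  1  1
 R  0  1  2  2  2  2  2  2  2  2
 R  0  1  2  3  3  3  3  3  3  3
 R  0  1  2  3  3  3  3  3  4  4
 P  0  1  2  3  4  4  4  4  4  5
 V  0  1  2  3  4  4  5  5  5  5
 V  0  1  2  3  4  4  5  5  5  5
 P  0  1  2  3  4  4  5  5  5  6
 R  0  1  2  3  4  4  5  5  6  6
dp[9][9] = 6. One LCS (by backtracking along matches): VRRPVP.

6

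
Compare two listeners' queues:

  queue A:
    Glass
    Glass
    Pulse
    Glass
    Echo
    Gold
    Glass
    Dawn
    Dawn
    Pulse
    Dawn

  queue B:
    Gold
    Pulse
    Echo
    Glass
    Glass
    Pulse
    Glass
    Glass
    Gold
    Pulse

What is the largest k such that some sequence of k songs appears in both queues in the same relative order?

6

Match Glass (queue A #1, queue B #4), Glass (queue A #2, queue B #5), Pulse (queue A #3, queue B #6), Glass (queue A #4, queue B #8), Gold (queue A #6, queue B #9), Pulse (queue A #10, queue B #10) — 6 songs in the same relative order in both, and the DP table's final entry dp[11][10] is also 6, so no common subsequence is longer.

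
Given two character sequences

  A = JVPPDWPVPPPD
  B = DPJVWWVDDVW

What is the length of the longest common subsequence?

5

Let dp[i][j] be the LCS length of the first i characters of A and the first j characters of B. dp[i][j] = dp[i-1][j-1]+1 when the i-th and j-th characters match, else max(dp[i-1][j], dp[i][j-1]).
    ·  D  P  J  V  W  W  V  D  D  V  W
 ·  0  0  0  0  0  0  0  0  0  0  0  0
 J  0  0  0  1  1  1  1  1  1  1  1  1
 V  0  0  0  1  2  2  2  2  2  2  2  2
 P  0  0  1  1  2  2  2  2  2  2  2  2
 P  0  0  1  1  2  2  2  2  2  2  2  2
 D  0  1  1  1  2  2  2  2  3  3  3  3
 W  0  1  1  1  2  3  3  3  3  3  3  4
 P  0  1  2  2  2  3  3  3  3  3  3  4
 V  0  1  2  2  3  3  3  4  4  4  4  4
 P  0  1  2  2  3  3  3  4  4  4  4  4
 P  0  1  2  2  3  3  3  4  4  4  4  4
 P  0  1  2  2  3  3  3  4  4  4  4  4
 D  0  1  2  2  3  3  3  4  5  5  5  5
dp[12][11] = 5. One LCS (by backtracking along matches): JVWVD.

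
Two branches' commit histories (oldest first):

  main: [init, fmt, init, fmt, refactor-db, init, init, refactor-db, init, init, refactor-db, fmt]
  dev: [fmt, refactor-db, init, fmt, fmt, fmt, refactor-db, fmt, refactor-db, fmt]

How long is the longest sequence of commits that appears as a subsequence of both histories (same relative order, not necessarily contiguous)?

6

Taking init (main #1, dev #3); then fmt (main #2, dev #5); then fmt (main #4, dev #6); then refactor-db (main #5, dev #7); then refactor-db (main #11, dev #9); then fmt (main #12, dev #10) gives a common subsequence of length 6. The LCS DP gives dp[12][10] = 6, so this is optimal.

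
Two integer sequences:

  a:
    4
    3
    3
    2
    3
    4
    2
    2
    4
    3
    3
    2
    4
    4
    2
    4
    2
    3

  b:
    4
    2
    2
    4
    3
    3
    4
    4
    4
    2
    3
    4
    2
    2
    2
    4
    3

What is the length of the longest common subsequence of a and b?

12

Taking 4 at a[6]=b[1]; then 2 at a[7]=b[2]; then 2 at a[8]=b[3]; then 4 at a[9]=b[4]; then 3 at a[10]=b[5]; then 3 at a[11]=b[6]; then 4 at a[13]=b[8]; then 4 at a[14]=b[9]; then 2 at a[15]=b[10]; then 4 at a[16]=b[12]; then 2 at a[17]=b[15]; then 3 at a[18]=b[17] gives a common subsequence of length 12. dp[18][17] = 12 confirms this is the maximum.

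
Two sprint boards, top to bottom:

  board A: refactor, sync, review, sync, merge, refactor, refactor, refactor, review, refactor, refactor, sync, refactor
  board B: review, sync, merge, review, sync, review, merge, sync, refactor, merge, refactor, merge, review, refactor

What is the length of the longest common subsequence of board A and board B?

Match sync [2,2]; then review [3,4]; then sync [4,5]; then merge [5,7]; then refactor [6,9]; then refactor [7,11]; then review [9,13]; then refactor [13,14] — 8 tasks in the same relative order in both, and the DP table's final entry dp[13][14] is also 8, so no common subsequence is longer.

8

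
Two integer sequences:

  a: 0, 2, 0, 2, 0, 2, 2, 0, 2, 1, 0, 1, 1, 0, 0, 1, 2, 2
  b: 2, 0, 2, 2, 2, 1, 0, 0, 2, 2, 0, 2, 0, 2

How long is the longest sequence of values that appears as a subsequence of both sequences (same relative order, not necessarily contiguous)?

11

One common subsequence of length 11: 2 (a #4, b #1), then 0 (a #5, b #2), then 2 (a #6, b #3), then 2 (a #7, b #4), then 2 (a #9, b #5), then 1 (a #10, b #6), then 0 (a #11, b #7), then 0 (a #14, b #8), then 0 (a #15, b #11), then 2 (a #17, b #12), then 2 (a #18, b #14). The LCS DP gives dp[18][14] = 11, so this is optimal.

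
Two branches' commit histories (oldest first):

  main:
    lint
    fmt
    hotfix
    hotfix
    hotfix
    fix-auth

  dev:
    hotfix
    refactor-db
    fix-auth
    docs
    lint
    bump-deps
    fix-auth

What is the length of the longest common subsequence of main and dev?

Taking lint (main #1, dev #5), then fix-auth (main #6, dev #7) gives a common subsequence of length 2. Since dp[6][7] = 2, nothing longer is possible.

2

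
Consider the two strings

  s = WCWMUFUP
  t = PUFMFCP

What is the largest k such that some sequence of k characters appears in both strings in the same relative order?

3

Pick M at s[4]=t[4] → F at s[6]=t[5] → P at s[8]=t[7]; all 3 characters appear in both, in order. dp[8][7] = 3 confirms this is the maximum.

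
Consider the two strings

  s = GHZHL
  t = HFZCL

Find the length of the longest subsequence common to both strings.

3

Taking H [2,1]; then Z [3,3]; then L [5,5] gives a common subsequence of length 3, and the DP table's final entry dp[5][5] is also 3, so no common subsequence is longer.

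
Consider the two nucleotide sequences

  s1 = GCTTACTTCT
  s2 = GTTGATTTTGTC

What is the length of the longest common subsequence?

Match G (s1 #1, s2 #1); then T (s1 #3, s2 #2); then T (s1 #4, s2 #3); then A (s1 #5, s2 #5); then T (s1 #7, s2 #9); then T (s1 #8, s2 #11); then C (s1 #9, s2 #12) — 7 bases in the same relative order in both, and the DP table's final entry dp[10][12] is also 7, so no common subsequence is longer.

7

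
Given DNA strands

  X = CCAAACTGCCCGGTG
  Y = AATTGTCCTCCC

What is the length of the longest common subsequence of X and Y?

One common subsequence of length 7: A [3,1], A [4,2], C [6,8], T [7,9], C [9,10], C [10,11], C [11,12], and the DP table's final entry dp[15][12] is also 7, so no common subsequence is longer.

7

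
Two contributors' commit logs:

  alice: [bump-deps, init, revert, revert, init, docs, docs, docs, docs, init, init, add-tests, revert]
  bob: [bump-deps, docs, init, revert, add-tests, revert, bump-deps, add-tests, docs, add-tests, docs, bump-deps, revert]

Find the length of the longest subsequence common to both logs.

7

Taking bump-deps [1,1], then init [2,3], then revert [3,4], then revert [4,6], then docs [6,9], then docs [7,11], then revert [13,13] gives a common subsequence of length 7. The LCS DP gives dp[13][13] = 7, so this is optimal.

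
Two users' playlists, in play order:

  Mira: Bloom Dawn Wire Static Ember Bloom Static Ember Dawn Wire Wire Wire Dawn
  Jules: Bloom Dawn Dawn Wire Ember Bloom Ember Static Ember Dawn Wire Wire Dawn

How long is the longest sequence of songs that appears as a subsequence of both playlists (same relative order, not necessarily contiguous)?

11

Pick Bloom (Mira #1, Jules #1); then Dawn (Mira #2, Jules #3); then Wire (Mira #3, Jules #4); then Ember (Mira #5, Jules #5); then Bloom (Mira #6, Jules #6); then Static (Mira #7, Jules #8); then Ember (Mira #8, Jules #9); then Dawn (Mira #9, Jules #10); then Wire (Mira #11, Jules #11); then Wire (Mira #12, Jules #12); then Dawn (Mira #13, Jules #13); all 11 songs appear in both, in order. dp[13][13] = 11 confirms this is the maximum.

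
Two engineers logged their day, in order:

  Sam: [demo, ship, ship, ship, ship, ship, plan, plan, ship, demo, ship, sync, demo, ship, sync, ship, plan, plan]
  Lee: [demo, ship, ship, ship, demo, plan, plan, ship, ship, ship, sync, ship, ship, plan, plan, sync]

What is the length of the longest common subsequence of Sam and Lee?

Pick demo at Sam[1]=Lee[1], ship at Sam[2]=Lee[2], ship at Sam[3]=Lee[3], ship at Sam[4]=Lee[4], plan at Sam[7]=Lee[6], plan at Sam[8]=Lee[7], ship at Sam[9]=Lee[9], ship at Sam[11]=Lee[10], sync at Sam[12]=Lee[11], ship at Sam[14]=Lee[12], ship at Sam[16]=Lee[13], plan at Sam[17]=Lee[14], plan at Sam[18]=Lee[15]; all 13 tasks appear in both, in order. dp[18][16] = 13 confirms this is the maximum.

13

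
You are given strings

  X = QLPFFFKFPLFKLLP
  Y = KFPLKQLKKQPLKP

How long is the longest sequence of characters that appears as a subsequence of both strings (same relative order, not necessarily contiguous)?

Taking K at X[7]=Y[1], F at X[8]=Y[2], P at X[9]=Y[3], L at X[10]=Y[4], K at X[12]=Y[5], L at X[13]=Y[7], L at X[14]=Y[12], P at X[15]=Y[14] gives a common subsequence of length 8, and the DP table's final entry dp[15][14] is also 8, so no common subsequence is longer.

8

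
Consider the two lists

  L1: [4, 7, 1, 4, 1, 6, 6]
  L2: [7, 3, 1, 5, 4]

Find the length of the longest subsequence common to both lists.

3

Let dp[i][j] be the LCS length of the first i values of L1 and the first j values of L2. dp[i][j] = dp[i-1][j-1]+1 when the i-th and j-th values match, else max(dp[i-1][j], dp[i][j-1]).
    ·  7  3  1  5  4
 ·  0  0  0  0  0  0
 4  0  0  0  0  0  1
 7  0  1  1  1  1  1
 1  0  1  1  2  2  2
 4  0  1  1  2  2  3
 1  0  1  1  2  2  3
 6  0  1  1  2  2  3
 6  0  1  1  2  2  3
dp[7][5] = 3. One LCS (by backtracking along matches): 7, 1, 4.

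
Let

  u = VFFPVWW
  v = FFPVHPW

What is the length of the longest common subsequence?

5

Let dp[i][j] be the LCS length of the first i characters of u and the first j characters of v. dp[i][j] = dp[i-1][j-1]+1 when the i-th and j-th characters match, else max(dp[i-1][j], dp[i][j-1]).
    ·  F  F  P  V  H  P  W
 ·  0  0  0  0  0  0  0  0
 V  0  0  0  0  1  1  1  1
 F  0  1  1  1  1  1  1  1
 F  0  1  2  2  2  2  2  2
 P  0  1  2  3  3  3  3  3
 V  0  1  2  3  4  4  4  4
 W  0  1  2  3  4  4  4  5
 W  0  1  2  3  4  4  4  5
dp[7][7] = 5. One LCS (by backtracking along matches): FFPVW.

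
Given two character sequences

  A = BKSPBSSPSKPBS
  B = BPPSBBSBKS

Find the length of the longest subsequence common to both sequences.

Pick B at A[1]=B[1] → S at A[3]=B[4] → B at A[5]=B[6] → S at A[6]=B[7] → K at A[10]=B[9] → S at A[13]=B[10]; all 6 characters appear in both, in order. dp[13][10] = 6 confirms this is the maximum.

6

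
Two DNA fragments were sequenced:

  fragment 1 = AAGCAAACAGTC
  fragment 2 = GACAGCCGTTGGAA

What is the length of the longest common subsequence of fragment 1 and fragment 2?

7

One common subsequence of length 7: A at fragment 1[1]=fragment 2[2], A at fragment 1[2]=fragment 2[4], G at fragment 1[3]=fragment 2[5], C at fragment 1[4]=fragment 2[6], C at fragment 1[8]=fragment 2[7], G at fragment 1[10]=fragment 2[8], T at fragment 1[11]=fragment 2[10], and the DP table's final entry dp[12][14] is also 7, so no common subsequence is longer.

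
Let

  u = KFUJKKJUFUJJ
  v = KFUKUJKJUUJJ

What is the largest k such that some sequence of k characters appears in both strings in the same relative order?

10

Let dp[i][j] be the LCS length of the first i characters of u and the first j characters of v. dp[i][j] = dp[i-1][j-1]+1 when the i-th and j-th characters match, else max(dp[i-1][j], dp[i][j-1]).
    ·  K  F  U  K  U  J  K  J  U  U  J  J
 ·  0  0  0  0  0  0  0  0  0  0  0  0  0
 K  0  1  1  1  1  1  1  1  1  1  1  1  1
 F  0  1  2  2  2  2  2  2  2  2  2  2  2
 U  0  1  2  3  3  3  3  3  3  3  3  3  3
 J  0  1  2  3  3  3  4  4  4  4  4  4  4
 K  0  1  2  3  4  4  4  5  5  5  5  5  5
 K  0  1  2  3  4  4  4  5  5  5  5  5  5
 J  0  1  2  3  4  4  5  5  6  6  6  6  6
 U  0  1  2  3  4  5  5  5  6  7  7  7  7
 F  0  1  2  3  4  5  5  5  6  7  7  7  7
 U  0  1  2  3  4  5  5  5  6  7  8  8  8
 J  0  1  2  3  4  5  6  6  6  7  8  9  9
 J  0  1  2  3  4  5  6  6  7  7  8  9 10
dp[12][12] = 10. One LCS (by backtracking along matches): KFUJKJUUJJ.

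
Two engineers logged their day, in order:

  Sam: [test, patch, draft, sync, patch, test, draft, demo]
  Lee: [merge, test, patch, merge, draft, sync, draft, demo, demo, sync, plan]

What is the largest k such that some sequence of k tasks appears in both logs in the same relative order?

6

Match test (Sam #1, Lee #2); then patch (Sam #2, Lee #3); then draft (Sam #3, Lee #5); then sync (Sam #4, Lee #6); then draft (Sam #7, Lee #7); then demo (Sam #8, Lee #9) — 6 tasks in the same relative order in both. Since dp[8][11] = 6, nothing longer is possible.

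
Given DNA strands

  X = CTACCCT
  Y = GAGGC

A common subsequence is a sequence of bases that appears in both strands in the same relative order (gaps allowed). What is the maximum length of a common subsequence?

2

Let dp[i][j] be the LCS length of the first i bases of X and the first j bases of Y. dp[i][j] = dp[i-1][j-1]+1 when the i-th and j-th bases match, else max(dp[i-1][j], dp[i][j-1]).
    ·  G  A  G  G  C
 ·  0  0  0  0  0  0
 C  0  0  0  0  0  1
 T  0  0  0  0  0  1
 A  0  0  1  1  1  1
 C  0  0  1  1  1  2
 C  0  0  1  1  1  2
 C  0  0  1  1  1  2
 T  0  0  1  1  1  2
dp[7][5] = 2. One LCS (by backtracking along matches): AC.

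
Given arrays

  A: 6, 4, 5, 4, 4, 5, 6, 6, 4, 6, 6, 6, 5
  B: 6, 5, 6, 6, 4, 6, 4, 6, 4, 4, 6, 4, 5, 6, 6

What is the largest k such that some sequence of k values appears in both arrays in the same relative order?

Pick 6 (A #1, B #1) → 5 (A #3, B #2) → 4 (A #4, B #5) → 4 (A #5, B #7) → 6 (A #7, B #8) → 6 (A #8, B #11) → 4 (A #9, B #12) → 6 (A #11, B #14) → 6 (A #12, B #15); all 9 values appear in both, in order, and the DP table's final entry dp[13][15] is also 9, so no common subsequence is longer.

9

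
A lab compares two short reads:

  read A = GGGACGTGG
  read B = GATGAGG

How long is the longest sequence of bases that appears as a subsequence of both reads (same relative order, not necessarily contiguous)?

5

Let dp[i][j] be the LCS length of the first i bases of read A and the first j bases of read B. dp[i][j] = dp[i-1][j-1]+1 when the i-th and j-th bases match, else max(dp[i-1][j], dp[i][j-1]).
    ·  G  A  T  G  A  G  G
 ·  0  0  0  0  0  0  0  0
 G  0  1  1  1  1  1  1  1
 G  0  1  1  1  2  2  2  2
 G  0  1  1  1  2  2  3  3
 A  0  1  2  2  2  3  3  3
 C  0  1  2  2  2  3  3  3
 G  0  1  2  2  3  3  4  4
 T  0  1  2  3  3  3  4  4
 G  0  1  2  3  4  4  4  5
 G  0  1  2  3  4  4  5  5
dp[9][7] = 5. One LCS (by backtracking along matches): GGAGG.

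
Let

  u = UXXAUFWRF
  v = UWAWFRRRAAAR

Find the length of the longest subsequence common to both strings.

4

Let dp[i][j] be the LCS length of the first i characters of u and the first j characters of v. dp[i][j] = dp[i-1][j-1]+1 when the i-th and j-th characters match, else max(dp[i-1][j], dp[i][j-1]).
    ·  U  W  A  W  F  R  R  R  A  A  A  R
 ·  0  0  0  0  0  0  0  0  0  0  0  0  0
 U  0  1  1  1  1  1  1  1  1  1  1  1  1
 X  0  1  1  1  1  1  1  1  1  1  1  1  1
 X  0  1  1  1  1  1  1  1  1  1  1  1  1
 A  0  1  1  2  2  2  2  2  2  2  2  2  2
 U  0  1  1  2  2  2  2  2  2  2  2  2  2
 F  0  1  1  2  2  3  3  3  3  3  3  3  3
 W  0  1  2  2  3  3  3  3  3  3  3  3  3
 R  0  1  2  2  3  3  4  4  4  4  4  4  4
 F  0  1  2  2  3  4  4  4  4  4  4  4  4
dp[9][12] = 4. One LCS (by backtracking along matches): UAFR.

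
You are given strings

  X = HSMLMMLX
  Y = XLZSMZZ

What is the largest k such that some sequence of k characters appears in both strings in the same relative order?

Match S [2,4], then M [3,5] — 2 characters in the same relative order in both. The LCS DP gives dp[8][7] = 2, so this is optimal.

2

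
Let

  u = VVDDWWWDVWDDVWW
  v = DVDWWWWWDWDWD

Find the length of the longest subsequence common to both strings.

9

Pick V (u #2, v #2), D (u #3, v #3), W (u #5, v #6), W (u #6, v #7), W (u #7, v #8), D (u #8, v #9), W (u #10, v #10), D (u #11, v #11), D (u #12, v #13); all 9 characters appear in both, in order. dp[15][13] = 9 confirms this is the maximum.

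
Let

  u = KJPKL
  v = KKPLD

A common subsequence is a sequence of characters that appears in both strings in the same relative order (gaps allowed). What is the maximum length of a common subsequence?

3

Let dp[i][j] be the LCS length of the first i characters of u and the first j characters of v. dp[i][j] = dp[i-1][j-1]+1 when the i-th and j-th characters match, else max(dp[i-1][j], dp[i][j-1]).
    ·  K  K  P  L  D
 ·  0  0  0  0  0  0
 K  0  1  1  1  1  1
 J  0  1  1  1  1  1
 P  0  1  1  2  2  2
 K  0  1  2  2  2  2
 L  0  1  2  2  3  3
dp[5][5] = 3. One LCS (by backtracking along matches): KPL.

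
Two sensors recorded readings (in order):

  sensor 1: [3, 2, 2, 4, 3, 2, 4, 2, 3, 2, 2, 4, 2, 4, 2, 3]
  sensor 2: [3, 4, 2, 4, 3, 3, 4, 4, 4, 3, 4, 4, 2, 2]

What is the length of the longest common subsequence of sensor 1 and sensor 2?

Taking 3 at sensor 1[1]=sensor 2[1], then 2 at sensor 1[3]=sensor 2[3], then 4 at sensor 1[4]=sensor 2[4], then 3 at sensor 1[5]=sensor 2[6], then 4 at sensor 1[7]=sensor 2[9], then 3 at sensor 1[9]=sensor 2[10], then 4 at sensor 1[12]=sensor 2[12], then 2 at sensor 1[13]=sensor 2[13], then 2 at sensor 1[15]=sensor 2[14] gives a common subsequence of length 9. The LCS DP gives dp[16][14] = 9, so this is optimal.

9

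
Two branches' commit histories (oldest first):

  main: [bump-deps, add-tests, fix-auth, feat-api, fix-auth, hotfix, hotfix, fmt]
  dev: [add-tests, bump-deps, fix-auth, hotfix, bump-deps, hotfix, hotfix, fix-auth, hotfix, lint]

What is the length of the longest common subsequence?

One common subsequence of length 4: bump-deps [1,2]; then fix-auth [3,3]; then fix-auth [5,8]; then hotfix [6,9], and the DP table's final entry dp[8][10] is also 4, so no common subsequence is longer.

4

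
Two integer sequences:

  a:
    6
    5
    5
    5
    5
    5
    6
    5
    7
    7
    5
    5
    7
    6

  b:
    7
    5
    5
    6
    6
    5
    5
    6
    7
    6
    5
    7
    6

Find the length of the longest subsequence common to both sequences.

Taking 5 (a #2, b #2), 5 (a #3, b #3), 5 (a #5, b #6), 5 (a #6, b #7), 6 (a #7, b #8), 7 (a #9, b #9), 5 (a #12, b #11), 7 (a #13, b #12), 6 (a #14, b #13) gives a common subsequence of length 9. Since dp[14][13] = 9, nothing longer is possible.

9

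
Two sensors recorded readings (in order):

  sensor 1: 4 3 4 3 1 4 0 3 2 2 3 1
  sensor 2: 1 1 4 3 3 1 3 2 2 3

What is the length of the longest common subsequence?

One common subsequence of length 8: 4 [1,3], 3 [2,4], 3 [4,5], 1 [5,6], 3 [8,7], 2 [9,8], 2 [10,9], 3 [11,10]. dp[12][10] = 8 confirms this is the maximum.

8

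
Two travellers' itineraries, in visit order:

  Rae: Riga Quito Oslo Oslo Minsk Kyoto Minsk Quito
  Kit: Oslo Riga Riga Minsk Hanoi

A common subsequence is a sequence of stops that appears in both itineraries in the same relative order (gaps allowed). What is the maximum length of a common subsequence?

Match Riga (Rae #1, Kit #3) → Minsk (Rae #5, Kit #4) — 2 stops in the same relative order in both. dp[8][5] = 2 confirms this is the maximum.

2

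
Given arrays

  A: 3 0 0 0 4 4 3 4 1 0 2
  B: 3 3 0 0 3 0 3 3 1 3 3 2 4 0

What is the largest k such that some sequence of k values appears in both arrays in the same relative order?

Pick 3 at A[1]=B[2], then 0 at A[2]=B[3], then 0 at A[3]=B[4], then 0 at A[4]=B[6], then 3 at A[7]=B[11], then 4 at A[8]=B[13], then 0 at A[10]=B[14]; all 7 values appear in both, in order. The LCS DP gives dp[11][14] = 7, so this is optimal.

7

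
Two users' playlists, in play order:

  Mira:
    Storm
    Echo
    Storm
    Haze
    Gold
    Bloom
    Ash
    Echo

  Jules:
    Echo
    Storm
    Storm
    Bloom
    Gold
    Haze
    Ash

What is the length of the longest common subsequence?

4

Match Storm (Mira #1, Jules #2), Storm (Mira #3, Jules #3), Haze (Mira #4, Jules #6), Ash (Mira #7, Jules #7) — 4 songs in the same relative order in both. The LCS DP gives dp[8][7] = 4, so this is optimal.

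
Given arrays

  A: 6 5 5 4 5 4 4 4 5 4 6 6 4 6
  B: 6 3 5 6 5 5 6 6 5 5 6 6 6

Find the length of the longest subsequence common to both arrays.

8

One common subsequence of length 8: 6 [1,4], then 5 [2,5], then 5 [3,6], then 5 [5,9], then 5 [9,10], then 6 [11,11], then 6 [12,12], then 6 [14,13], and the DP table's final entry dp[14][13] is also 8, so no common subsequence is longer.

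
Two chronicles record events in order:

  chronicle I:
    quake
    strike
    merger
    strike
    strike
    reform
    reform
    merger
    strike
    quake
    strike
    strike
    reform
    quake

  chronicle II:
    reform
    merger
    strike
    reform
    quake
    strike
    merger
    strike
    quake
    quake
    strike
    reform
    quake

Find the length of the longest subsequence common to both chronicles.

Pick merger at chronicle I[3]=chronicle II[2]; then strike at chronicle I[4]=chronicle II[3]; then strike at chronicle I[5]=chronicle II[6]; then merger at chronicle I[8]=chronicle II[7]; then strike at chronicle I[9]=chronicle II[8]; then quake at chronicle I[10]=chronicle II[10]; then strike at chronicle I[12]=chronicle II[11]; then reform at chronicle I[13]=chronicle II[12]; then quake at chronicle I[14]=chronicle II[13]; all 9 events appear in both, in order. The LCS DP gives dp[14][13] = 9, so this is optimal.

9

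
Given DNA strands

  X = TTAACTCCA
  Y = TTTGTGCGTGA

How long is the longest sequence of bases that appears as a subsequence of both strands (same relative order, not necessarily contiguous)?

Taking T at X[1]=Y[3], T at X[2]=Y[5], C at X[5]=Y[7], T at X[6]=Y[9], A at X[9]=Y[11] gives a common subsequence of length 5. dp[9][11] = 5 confirms this is the maximum.

5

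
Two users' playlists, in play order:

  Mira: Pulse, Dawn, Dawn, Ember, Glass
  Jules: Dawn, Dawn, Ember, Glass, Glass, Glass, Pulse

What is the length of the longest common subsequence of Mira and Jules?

Taking Dawn (Mira #2, Jules #1), Dawn (Mira #3, Jules #2), Ember (Mira #4, Jules #3), Glass (Mira #5, Jules #6) gives a common subsequence of length 4. Since dp[5][7] = 4, nothing longer is possible.

4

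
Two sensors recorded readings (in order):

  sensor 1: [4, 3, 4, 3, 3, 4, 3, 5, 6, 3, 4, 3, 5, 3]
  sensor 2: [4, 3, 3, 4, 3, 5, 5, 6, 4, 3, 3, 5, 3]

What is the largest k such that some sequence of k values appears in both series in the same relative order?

One common subsequence of length 11: 4 [3,1] → 3 [4,2] → 3 [5,3] → 4 [6,4] → 3 [7,5] → 5 [8,7] → 6 [9,8] → 3 [10,10] → 3 [12,11] → 5 [13,12] → 3 [14,13], and the DP table's final entry dp[14][13] is also 11, so no common subsequence is longer.

11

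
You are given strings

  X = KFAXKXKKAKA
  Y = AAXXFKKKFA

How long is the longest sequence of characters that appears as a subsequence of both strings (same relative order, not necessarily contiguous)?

7

Pick A [3,2] → X [4,3] → X [6,4] → K [7,6] → K [8,7] → K [10,8] → A [11,10]; all 7 characters appear in both, in order. Since dp[11][10] = 7, nothing longer is possible.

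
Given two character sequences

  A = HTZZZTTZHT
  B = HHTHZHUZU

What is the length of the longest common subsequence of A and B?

Match H [1,2], then T [2,3], then Z [3,5], then Z [4,8] — 4 characters in the same relative order in both. Since dp[10][9] = 4, nothing longer is possible.

4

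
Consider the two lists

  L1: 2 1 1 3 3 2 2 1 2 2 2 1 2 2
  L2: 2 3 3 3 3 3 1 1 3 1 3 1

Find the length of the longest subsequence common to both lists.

Pick 2 [1,1] → 1 [2,7] → 1 [3,8] → 3 [4,9] → 3 [5,11] → 1 [12,12]; all 6 values appear in both, in order. Since dp[14][12] = 6, nothing longer is possible.

6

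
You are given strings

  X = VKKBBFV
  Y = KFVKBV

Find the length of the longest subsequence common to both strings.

4

One common subsequence of length 4: V at X[1]=Y[3]; then K at X[3]=Y[4]; then B at X[5]=Y[5]; then V at X[7]=Y[6]. Since dp[7][6] = 4, nothing longer is possible.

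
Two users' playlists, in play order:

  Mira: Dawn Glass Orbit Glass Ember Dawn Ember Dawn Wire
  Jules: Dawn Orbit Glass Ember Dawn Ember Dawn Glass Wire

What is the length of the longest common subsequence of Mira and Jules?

8

One common subsequence of length 8: Dawn at Mira[1]=Jules[1] → Orbit at Mira[3]=Jules[2] → Glass at Mira[4]=Jules[3] → Ember at Mira[5]=Jules[4] → Dawn at Mira[6]=Jules[5] → Ember at Mira[7]=Jules[6] → Dawn at Mira[8]=Jules[7] → Wire at Mira[9]=Jules[9]. Since dp[9][9] = 8, nothing longer is possible.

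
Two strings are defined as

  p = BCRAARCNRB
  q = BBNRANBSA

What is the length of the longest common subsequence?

5

Let dp[i][j] be the LCS length of the first i characters of p and the first j characters of q. dp[i][j] = dp[i-1][j-1]+1 when the i-th and j-th characters match, else max(dp[i-1][j], dp[i][j-1]).
    ·  B  B  N  R  A  N  B  S  A
 ·  0  0  0  0  0  0  0  0  0  0
 B  0  1  1  1  1  1  1  1  1  1
 C  0  1  1  1  1  1  1  1  1  1
 R  0  1  1  1  2  2  2  2  2  2
 A  0  1  1  1  2  3  3  3  3  3
 A  0  1  1  1  2  3  3  3  3  4
 R  0  1  1  1  2  3  3  3  3  4
 C  0  1  1  1  2  3  3  3  3  4
 N  0  1  1  2  2  3  4  4  4  4
 R  0  1  1  2  3  3  4  4  4  4
 B  0  1  2  2  3  3  4  5  5  5
dp[10][9] = 5. One LCS (by backtracking along matches): BRANB.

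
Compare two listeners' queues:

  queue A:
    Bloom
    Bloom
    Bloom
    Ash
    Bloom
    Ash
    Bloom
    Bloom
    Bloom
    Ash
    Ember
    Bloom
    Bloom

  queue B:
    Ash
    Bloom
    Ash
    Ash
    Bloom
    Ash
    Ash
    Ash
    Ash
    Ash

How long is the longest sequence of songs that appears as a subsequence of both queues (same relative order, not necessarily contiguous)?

Pick Bloom [1,2] → Bloom [2,5] → Ash [4,8] → Ash [6,9] → Ash [10,10]; all 5 songs appear in both, in order. dp[13][10] = 5 confirms this is the maximum.

5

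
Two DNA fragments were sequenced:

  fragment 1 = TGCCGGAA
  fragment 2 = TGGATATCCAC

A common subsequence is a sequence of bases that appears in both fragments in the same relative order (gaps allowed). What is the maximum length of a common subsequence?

Pick T at fragment 1[1]=fragment 2[1] → G at fragment 1[2]=fragment 2[3] → C at fragment 1[3]=fragment 2[8] → C at fragment 1[4]=fragment 2[9] → A at fragment 1[7]=fragment 2[10]; all 5 bases appear in both, in order, and the DP table's final entry dp[8][11] is also 5, so no common subsequence is longer.

5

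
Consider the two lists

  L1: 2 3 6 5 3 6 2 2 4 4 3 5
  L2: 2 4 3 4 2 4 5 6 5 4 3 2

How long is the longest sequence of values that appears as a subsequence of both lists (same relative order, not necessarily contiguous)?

6

Match 2 [1,1], then 3 [2,3], then 6 [3,8], then 5 [4,9], then 3 [5,11], then 2 [8,12] — 6 values in the same relative order in both. Since dp[12][12] = 6, nothing longer is possible.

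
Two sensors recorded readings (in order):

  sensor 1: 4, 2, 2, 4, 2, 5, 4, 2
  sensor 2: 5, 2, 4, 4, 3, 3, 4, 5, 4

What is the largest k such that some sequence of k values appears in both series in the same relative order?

4

Match 4 (sensor 1 #1, sensor 2 #4); then 4 (sensor 1 #4, sensor 2 #7); then 5 (sensor 1 #6, sensor 2 #8); then 4 (sensor 1 #7, sensor 2 #9) — 4 values in the same relative order in both. Since dp[8][9] = 4, nothing longer is possible.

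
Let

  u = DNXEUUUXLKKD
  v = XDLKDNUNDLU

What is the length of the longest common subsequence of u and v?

4

Let dp[i][j] be the LCS length of the first i characters of u and the first j characters of v. dp[i][j] = dp[i-1][j-1]+1 when the i-th and j-th characters match, else max(dp[i-1][j], dp[i][j-1]).
    ·  X  D  L  K  D  N  U  N  D  L  U
 ·  0  0  0  0  0  0  0  0  0  0  0  0
 D  0  0  1  1  1  1  1  1  1  1  1  1
 N  0  0  1  1  1  1  2  2  2  2  2  2
 X  0  1  1  1  1  1  2  2  2  2  2  2
 E  0  1  1  1  1  1  2  2  2  2  2  2
 U  0  1  1  1  1  1  2  3  3  3  3  3
 U  0  1  1  1  1  1  2  3  3  3  3  4
 U  0  1  1  1  1  1  2  3  3  3  3  4
 X  0  1  1  1  1  1  2  3  3  3  3  4
 L  0  1  1  2  2  2  2  3  3  3  4  4
 K  0  1  1  2  3  3  3  3  3  3  4  4
 K  0  1  1  2  3  3  3  3  3  3  4  4
 D  0  1  2  2  3  4  4  4  4  4  4  4
dp[12][11] = 4. One LCS (by backtracking along matches): DNUU.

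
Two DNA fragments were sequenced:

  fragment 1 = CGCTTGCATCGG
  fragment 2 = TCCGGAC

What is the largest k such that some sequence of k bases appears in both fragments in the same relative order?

Taking C [1,3] → G [2,4] → G [6,5] → A [8,6] → C [10,7] gives a common subsequence of length 5. The LCS DP gives dp[12][7] = 5, so this is optimal.

5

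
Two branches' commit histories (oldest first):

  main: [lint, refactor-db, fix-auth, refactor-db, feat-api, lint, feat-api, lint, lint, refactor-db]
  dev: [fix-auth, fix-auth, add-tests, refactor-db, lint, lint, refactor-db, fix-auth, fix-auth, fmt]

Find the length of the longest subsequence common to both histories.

5

Match fix-auth at main[3]=dev[2], refactor-db at main[4]=dev[4], lint at main[8]=dev[5], lint at main[9]=dev[6], refactor-db at main[10]=dev[7] — 5 commits in the same relative order in both. dp[10][10] = 5 confirms this is the maximum.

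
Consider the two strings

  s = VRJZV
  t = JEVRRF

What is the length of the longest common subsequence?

One common subsequence of length 2: V at s[1]=t[3], R at s[2]=t[5]. dp[5][6] = 2 confirms this is the maximum.

2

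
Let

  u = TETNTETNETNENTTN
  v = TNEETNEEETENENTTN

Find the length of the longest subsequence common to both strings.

Match T at u[1]=v[1], E at u[2]=v[4], T at u[3]=v[5], N at u[4]=v[6], E at u[6]=v[9], T at u[7]=v[10], E at u[9]=v[11], N at u[11]=v[12], E at u[12]=v[13], N at u[13]=v[14], T at u[14]=v[15], T at u[15]=v[16], N at u[16]=v[17] — 13 characters in the same relative order in both. Since dp[16][17] = 13, nothing longer is possible.

13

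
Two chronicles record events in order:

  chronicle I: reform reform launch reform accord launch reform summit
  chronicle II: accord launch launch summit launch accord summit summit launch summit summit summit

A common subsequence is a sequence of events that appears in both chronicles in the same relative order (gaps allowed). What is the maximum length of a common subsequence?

4

Taking launch at chronicle I[3]=chronicle II[5] → accord at chronicle I[5]=chronicle II[6] → launch at chronicle I[6]=chronicle II[9] → summit at chronicle I[8]=chronicle II[12] gives a common subsequence of length 4, and the DP table's final entry dp[8][12] is also 4, so no common subsequence is longer.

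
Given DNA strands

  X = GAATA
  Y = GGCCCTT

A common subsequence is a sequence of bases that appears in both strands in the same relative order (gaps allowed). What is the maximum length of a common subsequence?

Let dp[i][j] be the LCS length of the first i bases of X and the first j bases of Y. dp[i][j] = dp[i-1][j-1]+1 when the i-th and j-th bases match, else max(dp[i-1][j], dp[i][j-1]).
    ·  G  G  C  C  C  T  T
 ·  0  0  0  0  0  0  0  0
 G  0  1  1  1  1  1  1  1
 A  0  1  1  1  1  1  1  1
 A  0  1  1  1  1  1  1  1
 T  0  1  1  1  1  1  2  2
 A  0  1  1  1  1  1  2  2
dp[5][7] = 2. One LCS (by backtracking along matches): GT.

2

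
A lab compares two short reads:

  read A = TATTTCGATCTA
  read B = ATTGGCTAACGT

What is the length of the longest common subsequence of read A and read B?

7

Let dp[i][j] be the LCS length of the first i bases of read A and the first j bases of read B. dp[i][j] = dp[i-1][j-1]+1 when the i-th and j-th bases match, else max(dp[i-1][j], dp[i][j-1]).
    ·  A  T  T  G  G  C  T  A  A  C  G  T
 ·  0  0  0  0  0  0  0  0  0  0  0  0  0
 T  0  0  1  1  1  1  1  1  1  1  1  1  1
 A  0  1  1  1  1  1  1  1  2  2  2  2  2
 T  0  1  2  2  2  2  2  2  2  2  2  2  3
 T  0  1  2  3  3  3  3  3  3  3  3  3  3
 T  0  1  2  3  3  3  3  4  4  4  4  4  4
 C  0  1  2  3  3  3  4  4  4  4  5  5  5
 G  0  1  2  3  4  4  4  4  4  4  5  6  6
 A  0  1  2  3  4  4  4  4  5  5  5  6  6
 T  0  1  2  3  4  4  4  5  5  5  5  6  7
 C  0  1  2  3  4  4  5  5  5  5  6  6  7
 T  0  1  2  3  4  4  5  6  6  6  6  6  7
 A  0  1  2  3  4  4  5  6  7  7  7  7  7
dp[12][12] = 7. One LCS (by backtracking along matches): ATTTCGT.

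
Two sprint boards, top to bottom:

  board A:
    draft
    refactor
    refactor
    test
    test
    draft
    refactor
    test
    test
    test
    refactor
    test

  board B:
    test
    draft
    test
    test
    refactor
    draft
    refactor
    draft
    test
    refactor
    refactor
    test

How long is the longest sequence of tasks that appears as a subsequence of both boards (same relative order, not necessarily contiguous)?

8

Taking draft (board A #1, board B #2), test (board A #4, board B #3), test (board A #5, board B #4), draft (board A #6, board B #6), refactor (board A #7, board B #7), test (board A #8, board B #9), refactor (board A #11, board B #11), test (board A #12, board B #12) gives a common subsequence of length 8. dp[12][12] = 8 confirms this is the maximum.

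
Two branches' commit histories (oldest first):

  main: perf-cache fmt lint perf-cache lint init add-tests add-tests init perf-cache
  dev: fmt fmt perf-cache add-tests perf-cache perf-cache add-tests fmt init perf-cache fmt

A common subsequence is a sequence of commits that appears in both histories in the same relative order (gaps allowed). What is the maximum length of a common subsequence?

Match fmt at main[2]=dev[2]; then perf-cache at main[4]=dev[3]; then add-tests at main[7]=dev[4]; then add-tests at main[8]=dev[7]; then init at main[9]=dev[9]; then perf-cache at main[10]=dev[10] — 6 commits in the same relative order in both. dp[10][11] = 6 confirms this is the maximum.

6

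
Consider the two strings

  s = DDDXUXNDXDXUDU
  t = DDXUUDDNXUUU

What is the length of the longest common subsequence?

Match D [2,1], D [3,2], X [4,3], U [5,5], D [8,6], D [10,7], X [11,9], U [12,11], U [14,12] — 9 characters in the same relative order in both. dp[14][12] = 9 confirms this is the maximum.

9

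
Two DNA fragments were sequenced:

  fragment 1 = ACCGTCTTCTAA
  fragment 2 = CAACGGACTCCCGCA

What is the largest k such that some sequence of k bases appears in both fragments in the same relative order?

Taking A [1,3], then C [2,4], then C [3,8], then T [5,9], then C [6,12], then C [9,14], then A [12,15] gives a common subsequence of length 7, and the DP table's final entry dp[12][15] is also 7, so no common subsequence is longer.

7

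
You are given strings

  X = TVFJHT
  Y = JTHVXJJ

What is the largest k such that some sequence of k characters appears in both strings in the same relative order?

3

Pick T [1,2], then V [2,4], then J [4,7]; all 3 characters appear in both, in order. Since dp[6][7] = 3, nothing longer is possible.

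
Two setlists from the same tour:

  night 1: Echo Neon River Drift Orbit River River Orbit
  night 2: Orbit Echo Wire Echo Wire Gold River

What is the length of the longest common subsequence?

2

Taking Echo [1,4]; then River [7,7] gives a common subsequence of length 2. The LCS DP gives dp[8][7] = 2, so this is optimal.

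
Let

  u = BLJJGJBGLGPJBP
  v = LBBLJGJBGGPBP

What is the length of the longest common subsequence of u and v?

Match B [1,3] → L [2,4] → J [4,5] → G [5,6] → J [6,7] → B [7,8] → G [8,9] → G [10,10] → P [11,11] → B [13,12] → P [14,13] — 11 characters in the same relative order in both. Since dp[14][13] = 11, nothing longer is possible.

11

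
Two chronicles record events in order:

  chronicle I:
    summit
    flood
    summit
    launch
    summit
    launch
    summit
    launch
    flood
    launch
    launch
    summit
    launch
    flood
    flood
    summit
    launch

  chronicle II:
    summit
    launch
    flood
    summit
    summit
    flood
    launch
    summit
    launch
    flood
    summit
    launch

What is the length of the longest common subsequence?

11

One common subsequence of length 11: summit [1,1], flood [2,3], summit [5,4], summit [7,5], flood [9,6], launch [11,7], summit [12,8], launch [13,9], flood [15,10], summit [16,11], launch [17,12]. Since dp[17][12] = 11, nothing longer is possible.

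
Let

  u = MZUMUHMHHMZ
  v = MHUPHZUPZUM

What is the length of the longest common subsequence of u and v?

5

Let dp[i][j] be the LCS length of the first i characters of u and the first j characters of v. dp[i][j] = dp[i-1][j-1]+1 when the i-th and j-th characters match, else max(dp[i-1][j], dp[i][j-1]).
    ·  M  H  U  P  H  Z  U  P  Z  U  M
 ·  0  0  0  0  0  0  0  0  0  0  0  0
 M  0  1  1  1  1  1  1  1  1  1  1  1
 Z  0  1  1  1  1  1  2  2  2  2  2  2
 U  0  1  1  2  2  2  2  3  3  3  3  3
 M  0  1  1  2  2  2  2  3  3  3  3  4
 U  0  1  1  2  2  2  2  3  3  3  4  4
 H  0  1  2  2  2  3  3  3  3  3  4  4
 M  0  1  2  2  2  3  3  3  3  3  4  5
 H  0  1  2  2  2  3  3  3  3  3  4  5
 H  0  1  2  2  2  3  3  3  3  3  4  5
 M  0  1  2  2  2  3  3  3  3  3  4  5
 Z  0  1  2  2  2  3  4  4  4  4  4  5
dp[11][11] = 5. One LCS (by backtracking along matches): MZUUM.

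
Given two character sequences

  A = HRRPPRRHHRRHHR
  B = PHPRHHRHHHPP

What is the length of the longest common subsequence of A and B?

8

One common subsequence of length 8: H [1,2] → P [5,3] → R [7,4] → H [8,5] → H [9,6] → R [10,7] → H [12,9] → H [13,10], and the DP table's final entry dp[14][12] is also 8, so no common subsequence is longer.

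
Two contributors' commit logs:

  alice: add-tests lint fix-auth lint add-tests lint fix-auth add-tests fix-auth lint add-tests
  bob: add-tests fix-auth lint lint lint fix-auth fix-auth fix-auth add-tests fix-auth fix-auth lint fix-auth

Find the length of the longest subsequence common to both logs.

8

One common subsequence of length 8: add-tests at alice[1]=bob[1] → lint at alice[2]=bob[3] → lint at alice[4]=bob[4] → lint at alice[6]=bob[5] → fix-auth at alice[7]=bob[8] → add-tests at alice[8]=bob[9] → fix-auth at alice[9]=bob[11] → lint at alice[10]=bob[12]. dp[11][13] = 8 confirms this is the maximum.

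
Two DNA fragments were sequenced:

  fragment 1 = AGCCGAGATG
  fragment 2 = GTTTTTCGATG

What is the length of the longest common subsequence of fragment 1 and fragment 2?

Match G at fragment 1[2]=fragment 2[1], then C at fragment 1[4]=fragment 2[7], then G at fragment 1[7]=fragment 2[8], then A at fragment 1[8]=fragment 2[9], then T at fragment 1[9]=fragment 2[10], then G at fragment 1[10]=fragment 2[11] — 6 bases in the same relative order in both. Since dp[10][11] = 6, nothing longer is possible.

6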